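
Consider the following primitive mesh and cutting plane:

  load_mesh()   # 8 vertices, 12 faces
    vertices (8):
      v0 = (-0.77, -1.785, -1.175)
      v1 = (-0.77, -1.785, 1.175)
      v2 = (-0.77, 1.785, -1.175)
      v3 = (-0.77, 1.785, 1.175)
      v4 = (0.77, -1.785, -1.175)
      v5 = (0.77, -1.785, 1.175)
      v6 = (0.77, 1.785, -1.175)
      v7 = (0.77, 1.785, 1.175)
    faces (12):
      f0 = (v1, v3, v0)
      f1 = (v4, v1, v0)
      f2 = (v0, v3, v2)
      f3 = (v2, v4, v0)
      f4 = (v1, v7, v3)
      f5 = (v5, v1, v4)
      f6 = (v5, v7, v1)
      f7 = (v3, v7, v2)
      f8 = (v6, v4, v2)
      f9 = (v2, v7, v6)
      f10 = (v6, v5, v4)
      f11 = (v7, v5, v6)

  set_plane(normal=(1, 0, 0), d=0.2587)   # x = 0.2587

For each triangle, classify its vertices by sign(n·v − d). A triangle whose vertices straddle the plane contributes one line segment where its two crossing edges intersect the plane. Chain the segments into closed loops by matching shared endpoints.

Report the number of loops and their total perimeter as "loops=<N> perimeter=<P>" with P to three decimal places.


Straddling triangles (8 of 12):
  (v4,v1,v0) [+--] → (0.2587, -1.785, -0.394769)–(0.2587, -1.785, -1.175)  len=0.7802
  (v2,v4,v0) [-+-] → (0.2587, -0.599714, -1.175)–(0.2587, -1.785, -1.175)  len=1.1853
  (v1,v7,v3) [-+-] → (0.2587, 0.599714, 1.175)–(0.2587, 1.785, 1.175)  len=1.1853
  (v5,v1,v4) [+-+] → (0.2587, -1.785, 1.175)–(0.2587, -1.785, -0.394769)  len=1.5698
  (v5,v7,v1) [++-] → (0.2587, 0.599714, 1.175)–(0.2587, -1.785, 1.175)  len=2.3847
  (v3,v7,v2) [-+-] → (0.2587, 1.785, 1.175)–(0.2587, 1.785, 0.394769)  len=0.7802
  (v6,v4,v2) [++-] → (0.2587, -0.599714, -1.175)–(0.2587, 1.785, -1.175)  len=2.3847
  (v2,v7,v6) [-++] → (0.2587, 1.785, 0.394769)–(0.2587, 1.785, -1.175)  len=1.5698

Chained into 1 loop(s):
  loop 1: 8 segments, perimeter = 11.8400
Total perimeter = 11.840

loops=1 perimeter=11.840


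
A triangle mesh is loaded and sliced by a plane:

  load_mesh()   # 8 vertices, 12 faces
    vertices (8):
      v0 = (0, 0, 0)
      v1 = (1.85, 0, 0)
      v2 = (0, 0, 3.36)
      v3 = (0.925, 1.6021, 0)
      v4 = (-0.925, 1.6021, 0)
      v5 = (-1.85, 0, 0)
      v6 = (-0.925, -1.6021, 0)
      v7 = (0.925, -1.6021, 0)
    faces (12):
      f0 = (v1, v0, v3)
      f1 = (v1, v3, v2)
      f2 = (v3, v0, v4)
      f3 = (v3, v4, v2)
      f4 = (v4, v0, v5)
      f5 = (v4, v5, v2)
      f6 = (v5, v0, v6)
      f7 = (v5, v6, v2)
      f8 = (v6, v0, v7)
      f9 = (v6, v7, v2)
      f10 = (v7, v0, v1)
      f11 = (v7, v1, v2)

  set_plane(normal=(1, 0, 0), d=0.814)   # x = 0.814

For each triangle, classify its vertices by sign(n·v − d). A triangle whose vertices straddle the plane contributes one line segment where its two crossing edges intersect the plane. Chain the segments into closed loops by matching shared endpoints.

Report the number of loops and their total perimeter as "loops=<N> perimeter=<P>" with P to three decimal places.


loops=1 perimeter=8.183

Straddling triangles (8 of 12):
  (v1,v0,v3) [+-+] → (0.814, 0, 0)–(0.814, 1.40985, 0)  len=1.4098
  (v1,v3,v2) [++-] → (0.814, 1.40985, 0.4032)–(0.814, 0, 1.8816)  len=2.0429
  (v3,v0,v4) [+--] → (0.814, 1.40985, 0)–(0.814, 1.6021, 0)  len=0.1923
  (v3,v4,v2) [+--] → (0.814, 1.6021, 0)–(0.814, 1.40985, 0.4032)  len=0.4467
  (v6,v0,v7) [--+] → (0.814, -1.40985, 0)–(0.814, -1.6021, 0)  len=0.1923
  (v6,v7,v2) [-+-] → (0.814, -1.6021, 0)–(0.814, -1.40985, 0.4032)  len=0.4467
  (v7,v0,v1) [+-+] → (0.814, -1.40985, 0)–(0.814, 0, 0)  len=1.4098
  (v7,v1,v2) [++-] → (0.814, 0, 1.8816)–(0.814, -1.40985, 0.4032)  len=2.0429

Chained into 1 loop(s):
  loop 1: 8 segments, perimeter = 8.1833
Total perimeter = 8.183


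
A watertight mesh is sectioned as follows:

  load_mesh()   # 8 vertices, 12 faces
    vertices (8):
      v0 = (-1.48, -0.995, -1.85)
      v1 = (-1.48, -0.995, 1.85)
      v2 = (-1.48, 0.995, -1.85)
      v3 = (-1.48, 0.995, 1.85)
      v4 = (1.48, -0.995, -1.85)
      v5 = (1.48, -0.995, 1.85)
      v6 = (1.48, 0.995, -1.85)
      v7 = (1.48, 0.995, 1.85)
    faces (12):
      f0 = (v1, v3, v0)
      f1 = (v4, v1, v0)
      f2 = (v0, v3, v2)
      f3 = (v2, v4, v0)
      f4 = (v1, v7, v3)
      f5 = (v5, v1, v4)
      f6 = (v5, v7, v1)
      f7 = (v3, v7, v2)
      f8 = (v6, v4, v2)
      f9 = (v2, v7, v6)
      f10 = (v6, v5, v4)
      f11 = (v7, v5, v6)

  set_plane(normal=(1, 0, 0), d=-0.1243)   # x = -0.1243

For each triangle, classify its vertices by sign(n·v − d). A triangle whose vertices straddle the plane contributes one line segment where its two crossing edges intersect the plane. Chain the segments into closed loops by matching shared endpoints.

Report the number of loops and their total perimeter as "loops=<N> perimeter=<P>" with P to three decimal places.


Straddling triangles (8 of 12):
  (v4,v1,v0) [+--] → (-0.1243, -0.995, 0.155375)–(-0.1243, -0.995, -1.85)  len=2.0054
  (v2,v4,v0) [-+-] → (-0.1243, 0.0835666, -1.85)–(-0.1243, -0.995, -1.85)  len=1.0786
  (v1,v7,v3) [-+-] → (-0.1243, -0.0835666, 1.85)–(-0.1243, 0.995, 1.85)  len=1.0786
  (v5,v1,v4) [+-+] → (-0.1243, -0.995, 1.85)–(-0.1243, -0.995, 0.155375)  len=1.6946
  (v5,v7,v1) [++-] → (-0.1243, -0.0835666, 1.85)–(-0.1243, -0.995, 1.85)  len=0.9114
  (v3,v7,v2) [-+-] → (-0.1243, 0.995, 1.85)–(-0.1243, 0.995, -0.155375)  len=2.0054
  (v6,v4,v2) [++-] → (-0.1243, 0.0835666, -1.85)–(-0.1243, 0.995, -1.85)  len=0.9114
  (v2,v7,v6) [-++] → (-0.1243, 0.995, -0.155375)–(-0.1243, 0.995, -1.85)  len=1.6946

Chained into 1 loop(s):
  loop 1: 8 segments, perimeter = 11.3800
Total perimeter = 11.380

loops=1 perimeter=11.380


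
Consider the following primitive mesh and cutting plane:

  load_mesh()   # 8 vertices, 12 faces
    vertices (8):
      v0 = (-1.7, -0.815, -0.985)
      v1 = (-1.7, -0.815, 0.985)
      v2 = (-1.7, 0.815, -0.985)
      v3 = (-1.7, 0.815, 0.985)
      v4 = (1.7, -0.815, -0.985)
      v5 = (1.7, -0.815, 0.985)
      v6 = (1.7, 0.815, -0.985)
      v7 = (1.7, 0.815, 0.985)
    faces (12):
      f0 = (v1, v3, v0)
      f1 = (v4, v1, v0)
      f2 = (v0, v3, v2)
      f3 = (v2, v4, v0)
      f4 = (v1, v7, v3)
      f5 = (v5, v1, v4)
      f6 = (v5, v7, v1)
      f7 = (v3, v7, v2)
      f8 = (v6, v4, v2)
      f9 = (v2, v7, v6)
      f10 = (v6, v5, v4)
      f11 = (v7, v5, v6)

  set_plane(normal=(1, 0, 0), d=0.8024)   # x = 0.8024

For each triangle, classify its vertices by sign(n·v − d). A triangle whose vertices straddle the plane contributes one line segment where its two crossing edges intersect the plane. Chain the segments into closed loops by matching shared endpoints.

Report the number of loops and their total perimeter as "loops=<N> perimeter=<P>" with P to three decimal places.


loops=1 perimeter=7.200

Straddling triangles (8 of 12):
  (v4,v1,v0) [+--] → (0.8024, -0.815, -0.46492)–(0.8024, -0.815, -0.985)  len=0.5201
  (v2,v4,v0) [-+-] → (0.8024, -0.38468, -0.985)–(0.8024, -0.815, -0.985)  len=0.4303
  (v1,v7,v3) [-+-] → (0.8024, 0.38468, 0.985)–(0.8024, 0.815, 0.985)  len=0.4303
  (v5,v1,v4) [+-+] → (0.8024, -0.815, 0.985)–(0.8024, -0.815, -0.46492)  len=1.4499
  (v5,v7,v1) [++-] → (0.8024, 0.38468, 0.985)–(0.8024, -0.815, 0.985)  len=1.1997
  (v3,v7,v2) [-+-] → (0.8024, 0.815, 0.985)–(0.8024, 0.815, 0.46492)  len=0.5201
  (v6,v4,v2) [++-] → (0.8024, -0.38468, -0.985)–(0.8024, 0.815, -0.985)  len=1.1997
  (v2,v7,v6) [-++] → (0.8024, 0.815, 0.46492)–(0.8024, 0.815, -0.985)  len=1.4499

Chained into 1 loop(s):
  loop 1: 8 segments, perimeter = 7.2000
Total perimeter = 7.200


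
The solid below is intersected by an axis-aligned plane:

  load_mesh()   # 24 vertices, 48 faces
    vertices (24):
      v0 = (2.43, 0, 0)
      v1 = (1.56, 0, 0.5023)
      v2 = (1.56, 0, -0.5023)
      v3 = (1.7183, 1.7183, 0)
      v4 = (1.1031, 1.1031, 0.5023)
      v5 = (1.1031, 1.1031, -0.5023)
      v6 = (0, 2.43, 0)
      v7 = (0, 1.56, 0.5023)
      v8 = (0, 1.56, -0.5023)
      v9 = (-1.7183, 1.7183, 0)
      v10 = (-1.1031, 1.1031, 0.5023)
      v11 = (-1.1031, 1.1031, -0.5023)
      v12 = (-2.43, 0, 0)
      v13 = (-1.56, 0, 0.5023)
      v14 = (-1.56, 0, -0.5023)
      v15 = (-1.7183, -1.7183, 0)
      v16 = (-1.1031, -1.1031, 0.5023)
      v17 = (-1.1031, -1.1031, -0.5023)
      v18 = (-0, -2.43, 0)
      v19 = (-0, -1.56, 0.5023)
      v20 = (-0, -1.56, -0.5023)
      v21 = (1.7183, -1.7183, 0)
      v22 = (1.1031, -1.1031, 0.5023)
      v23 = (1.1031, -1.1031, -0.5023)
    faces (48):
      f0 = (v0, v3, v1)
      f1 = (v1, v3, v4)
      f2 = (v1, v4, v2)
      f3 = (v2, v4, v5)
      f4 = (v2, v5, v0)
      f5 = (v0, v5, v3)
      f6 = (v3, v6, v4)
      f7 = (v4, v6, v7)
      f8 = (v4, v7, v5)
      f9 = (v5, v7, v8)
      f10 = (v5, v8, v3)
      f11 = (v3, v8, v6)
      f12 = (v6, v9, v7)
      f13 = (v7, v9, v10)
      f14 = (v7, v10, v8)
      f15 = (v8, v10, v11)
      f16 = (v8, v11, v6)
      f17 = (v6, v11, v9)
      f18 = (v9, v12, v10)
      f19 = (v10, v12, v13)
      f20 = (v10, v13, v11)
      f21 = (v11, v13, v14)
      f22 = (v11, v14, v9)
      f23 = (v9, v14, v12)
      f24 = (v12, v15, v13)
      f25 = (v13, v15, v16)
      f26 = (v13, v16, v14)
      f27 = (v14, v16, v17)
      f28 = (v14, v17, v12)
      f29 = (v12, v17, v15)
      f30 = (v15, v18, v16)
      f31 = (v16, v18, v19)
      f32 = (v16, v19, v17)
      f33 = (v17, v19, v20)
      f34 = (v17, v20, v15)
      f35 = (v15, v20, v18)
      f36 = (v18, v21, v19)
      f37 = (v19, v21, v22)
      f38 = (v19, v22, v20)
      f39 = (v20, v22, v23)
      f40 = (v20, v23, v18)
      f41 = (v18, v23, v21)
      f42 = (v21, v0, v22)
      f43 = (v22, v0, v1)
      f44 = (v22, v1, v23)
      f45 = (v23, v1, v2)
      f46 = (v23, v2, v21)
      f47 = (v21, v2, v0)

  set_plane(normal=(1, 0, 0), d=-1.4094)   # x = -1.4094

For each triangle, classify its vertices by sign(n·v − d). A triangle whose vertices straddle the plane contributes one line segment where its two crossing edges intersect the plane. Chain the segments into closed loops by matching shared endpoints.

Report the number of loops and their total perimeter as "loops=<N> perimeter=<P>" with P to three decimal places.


loops=2 perimeter=8.328

Straddling triangles (16 of 48):
  (v6,v9,v7) [+-+] → (-1.4094, 1.84624, 0)–(-1.4094, 1.68984, 0.0902988)  len=0.1806
  (v7,v9,v10) [+-+] → (-1.4094, 1.68984, 0.0902988)–(-1.4094, 1.4094, 0.252211)  len=0.3238
  (v6,v11,v9) [++-] → (-1.4094, 1.4094, -0.252211)–(-1.4094, 1.84624, 0)  len=0.5044
  (v9,v12,v10) [--+] → (-1.4094, 0.848462, 0.38635)–(-1.4094, 1.4094, 0.252211)  len=0.5768
  (v10,v12,v13) [+--] → (-1.4094, 0.848462, 0.38635)–(-1.4094, 0.363596, 0.5023)  len=0.4985
  (v10,v13,v11) [+-+] → (-1.4094, 0.363596, 0.5023)–(-1.4094, 0.363596, 0.171171)  len=0.3311
  (v11,v13,v14) [+--] → (-1.4094, 0.363596, 0.171171)–(-1.4094, 0.363596, -0.5023)  len=0.6735
  (v11,v14,v9) [+--] → (-1.4094, 0.363596, -0.5023)–(-1.4094, 1.4094, -0.252211)  len=1.0753
  (v13,v15,v16) [--+] → (-1.4094, -1.4094, 0.252211)–(-1.4094, -0.363596, 0.5023)  len=1.0753
  (v13,v16,v14) [-+-] → (-1.4094, -0.363596, 0.5023)–(-1.4094, -0.363596, -0.171171)  len=0.6735
  (v14,v16,v17) [-++] → (-1.4094, -0.363596, -0.171171)–(-1.4094, -0.363596, -0.5023)  len=0.3311
  (v14,v17,v12) [-+-] → (-1.4094, -0.363596, -0.5023)–(-1.4094, -0.848462, -0.38635)  len=0.4985
  (v12,v17,v15) [-+-] → (-1.4094, -0.848462, -0.38635)–(-1.4094, -1.4094, -0.252211)  len=0.5768
  (v15,v18,v16) [-++] → (-1.4094, -1.84624, 0)–(-1.4094, -1.4094, 0.252211)  len=0.5044
  (v17,v20,v15) [++-] → (-1.4094, -1.68984, -0.0902988)–(-1.4094, -1.4094, -0.252211)  len=0.3238
  (v15,v20,v18) [-++] → (-1.4094, -1.68984, -0.0902988)–(-1.4094, -1.84624, 0)  len=0.1806

Chained into 2 loop(s):
  loop 1: 8 segments, perimeter = 4.1640
  loop 2: 8 segments, perimeter = 4.1640
Total perimeter = 8.328


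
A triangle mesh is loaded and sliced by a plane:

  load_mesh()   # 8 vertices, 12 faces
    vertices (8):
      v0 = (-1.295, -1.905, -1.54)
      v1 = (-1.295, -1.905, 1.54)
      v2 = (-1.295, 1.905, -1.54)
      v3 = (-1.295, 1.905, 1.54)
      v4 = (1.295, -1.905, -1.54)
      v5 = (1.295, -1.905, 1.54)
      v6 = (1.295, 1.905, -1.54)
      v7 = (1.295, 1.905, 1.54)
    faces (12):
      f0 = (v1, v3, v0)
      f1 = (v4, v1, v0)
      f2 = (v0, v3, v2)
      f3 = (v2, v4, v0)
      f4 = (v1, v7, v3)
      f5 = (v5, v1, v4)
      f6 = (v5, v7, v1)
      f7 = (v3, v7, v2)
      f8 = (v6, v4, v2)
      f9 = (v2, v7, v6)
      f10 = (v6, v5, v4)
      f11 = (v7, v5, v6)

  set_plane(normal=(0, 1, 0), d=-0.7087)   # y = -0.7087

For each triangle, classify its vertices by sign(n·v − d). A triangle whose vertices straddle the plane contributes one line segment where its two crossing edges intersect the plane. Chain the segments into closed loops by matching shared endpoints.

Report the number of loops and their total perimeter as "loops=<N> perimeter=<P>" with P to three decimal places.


loops=1 perimeter=11.340

Straddling triangles (8 of 12):
  (v1,v3,v0) [-+-] → (-1.295, -0.7087, 1.54)–(-1.295, -0.7087, -0.572912)  len=2.1129
  (v0,v3,v2) [-++] → (-1.295, -0.7087, -0.572912)–(-1.295, -0.7087, -1.54)  len=0.9671
  (v2,v4,v0) [+--] → (0.481767, -0.7087, -1.54)–(-1.295, -0.7087, -1.54)  len=1.7768
  (v1,v7,v3) [-++] → (-0.481767, -0.7087, 1.54)–(-1.295, -0.7087, 1.54)  len=0.8132
  (v5,v7,v1) [-+-] → (1.295, -0.7087, 1.54)–(-0.481767, -0.7087, 1.54)  len=1.7768
  (v6,v4,v2) [+-+] → (1.295, -0.7087, -1.54)–(0.481767, -0.7087, -1.54)  len=0.8132
  (v6,v5,v4) [+--] → (1.295, -0.7087, 0.572912)–(1.295, -0.7087, -1.54)  len=2.1129
  (v7,v5,v6) [+-+] → (1.295, -0.7087, 1.54)–(1.295, -0.7087, 0.572912)  len=0.9671

Chained into 1 loop(s):
  loop 1: 8 segments, perimeter = 11.3400
Total perimeter = 11.340


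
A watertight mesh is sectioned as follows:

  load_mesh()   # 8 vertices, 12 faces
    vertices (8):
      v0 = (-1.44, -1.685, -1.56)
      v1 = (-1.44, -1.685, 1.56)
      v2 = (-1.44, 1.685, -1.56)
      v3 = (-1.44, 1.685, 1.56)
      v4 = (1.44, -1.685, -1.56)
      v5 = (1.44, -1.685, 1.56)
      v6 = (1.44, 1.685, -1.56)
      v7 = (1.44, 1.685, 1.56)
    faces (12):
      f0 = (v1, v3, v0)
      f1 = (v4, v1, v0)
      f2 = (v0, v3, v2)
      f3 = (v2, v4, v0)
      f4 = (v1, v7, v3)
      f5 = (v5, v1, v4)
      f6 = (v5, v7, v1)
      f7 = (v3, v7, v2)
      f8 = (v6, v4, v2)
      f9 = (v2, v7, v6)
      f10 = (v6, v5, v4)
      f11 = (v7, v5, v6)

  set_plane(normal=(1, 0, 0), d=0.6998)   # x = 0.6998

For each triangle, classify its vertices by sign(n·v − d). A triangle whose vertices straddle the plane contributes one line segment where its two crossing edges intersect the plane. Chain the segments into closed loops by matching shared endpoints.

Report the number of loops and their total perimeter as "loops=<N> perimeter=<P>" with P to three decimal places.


loops=1 perimeter=12.980

Straddling triangles (8 of 12):
  (v4,v1,v0) [+--] → (0.6998, -1.685, -0.758117)–(0.6998, -1.685, -1.56)  len=0.8019
  (v2,v4,v0) [-+-] → (0.6998, -0.818863, -1.56)–(0.6998, -1.685, -1.56)  len=0.8661
  (v1,v7,v3) [-+-] → (0.6998, 0.818863, 1.56)–(0.6998, 1.685, 1.56)  len=0.8661
  (v5,v1,v4) [+-+] → (0.6998, -1.685, 1.56)–(0.6998, -1.685, -0.758117)  len=2.3181
  (v5,v7,v1) [++-] → (0.6998, 0.818863, 1.56)–(0.6998, -1.685, 1.56)  len=2.5039
  (v3,v7,v2) [-+-] → (0.6998, 1.685, 1.56)–(0.6998, 1.685, 0.758117)  len=0.8019
  (v6,v4,v2) [++-] → (0.6998, -0.818863, -1.56)–(0.6998, 1.685, -1.56)  len=2.5039
  (v2,v7,v6) [-++] → (0.6998, 1.685, 0.758117)–(0.6998, 1.685, -1.56)  len=2.3181

Chained into 1 loop(s):
  loop 1: 8 segments, perimeter = 12.9800
Total perimeter = 12.980


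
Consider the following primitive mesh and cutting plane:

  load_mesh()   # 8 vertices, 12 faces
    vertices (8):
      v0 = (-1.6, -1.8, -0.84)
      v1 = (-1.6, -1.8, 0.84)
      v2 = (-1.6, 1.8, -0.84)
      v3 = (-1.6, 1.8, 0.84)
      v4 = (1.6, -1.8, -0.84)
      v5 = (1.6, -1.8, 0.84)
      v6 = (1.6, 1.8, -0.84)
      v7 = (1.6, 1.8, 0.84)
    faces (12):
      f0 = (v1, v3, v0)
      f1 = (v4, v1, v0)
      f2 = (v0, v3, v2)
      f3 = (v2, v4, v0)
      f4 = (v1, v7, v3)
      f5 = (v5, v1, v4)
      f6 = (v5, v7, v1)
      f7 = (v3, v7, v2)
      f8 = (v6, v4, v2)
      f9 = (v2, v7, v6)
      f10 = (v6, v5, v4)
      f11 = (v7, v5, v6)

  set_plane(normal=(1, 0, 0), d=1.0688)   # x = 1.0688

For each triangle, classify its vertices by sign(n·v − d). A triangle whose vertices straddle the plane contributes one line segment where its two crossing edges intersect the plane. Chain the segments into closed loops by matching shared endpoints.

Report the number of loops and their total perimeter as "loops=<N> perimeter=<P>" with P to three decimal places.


loops=1 perimeter=10.560

Straddling triangles (8 of 12):
  (v4,v1,v0) [+--] → (1.0688, -1.8, -0.56112)–(1.0688, -1.8, -0.84)  len=0.2789
  (v2,v4,v0) [-+-] → (1.0688, -1.2024, -0.84)–(1.0688, -1.8, -0.84)  len=0.5976
  (v1,v7,v3) [-+-] → (1.0688, 1.2024, 0.84)–(1.0688, 1.8, 0.84)  len=0.5976
  (v5,v1,v4) [+-+] → (1.0688, -1.8, 0.84)–(1.0688, -1.8, -0.56112)  len=1.4011
  (v5,v7,v1) [++-] → (1.0688, 1.2024, 0.84)–(1.0688, -1.8, 0.84)  len=3.0024
  (v3,v7,v2) [-+-] → (1.0688, 1.8, 0.84)–(1.0688, 1.8, 0.56112)  len=0.2789
  (v6,v4,v2) [++-] → (1.0688, -1.2024, -0.84)–(1.0688, 1.8, -0.84)  len=3.0024
  (v2,v7,v6) [-++] → (1.0688, 1.8, 0.56112)–(1.0688, 1.8, -0.84)  len=1.4011

Chained into 1 loop(s):
  loop 1: 8 segments, perimeter = 10.5600
Total perimeter = 10.560


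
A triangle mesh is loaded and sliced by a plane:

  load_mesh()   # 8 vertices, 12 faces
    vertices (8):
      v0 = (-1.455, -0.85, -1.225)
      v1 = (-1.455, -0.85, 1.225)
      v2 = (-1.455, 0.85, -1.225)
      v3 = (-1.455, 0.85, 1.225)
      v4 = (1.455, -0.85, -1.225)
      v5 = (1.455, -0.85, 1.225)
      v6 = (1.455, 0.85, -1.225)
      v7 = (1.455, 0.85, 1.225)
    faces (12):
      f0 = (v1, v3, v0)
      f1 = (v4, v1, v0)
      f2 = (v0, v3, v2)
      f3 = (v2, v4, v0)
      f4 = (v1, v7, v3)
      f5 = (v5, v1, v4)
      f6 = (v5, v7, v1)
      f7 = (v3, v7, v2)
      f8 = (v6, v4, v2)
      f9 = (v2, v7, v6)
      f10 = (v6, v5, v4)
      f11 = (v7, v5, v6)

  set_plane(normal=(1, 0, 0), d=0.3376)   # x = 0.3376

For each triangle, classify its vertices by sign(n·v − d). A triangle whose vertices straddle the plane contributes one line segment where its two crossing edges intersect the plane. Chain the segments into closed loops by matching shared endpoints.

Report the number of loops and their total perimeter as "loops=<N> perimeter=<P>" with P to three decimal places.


loops=1 perimeter=8.300

Straddling triangles (8 of 12):
  (v4,v1,v0) [+--] → (0.3376, -0.85, -0.284234)–(0.3376, -0.85, -1.225)  len=0.9408
  (v2,v4,v0) [-+-] → (0.3376, -0.197223, -1.225)–(0.3376, -0.85, -1.225)  len=0.6528
  (v1,v7,v3) [-+-] → (0.3376, 0.197223, 1.225)–(0.3376, 0.85, 1.225)  len=0.6528
  (v5,v1,v4) [+-+] → (0.3376, -0.85, 1.225)–(0.3376, -0.85, -0.284234)  len=1.5092
  (v5,v7,v1) [++-] → (0.3376, 0.197223, 1.225)–(0.3376, -0.85, 1.225)  len=1.0472
  (v3,v7,v2) [-+-] → (0.3376, 0.85, 1.225)–(0.3376, 0.85, 0.284234)  len=0.9408
  (v6,v4,v2) [++-] → (0.3376, -0.197223, -1.225)–(0.3376, 0.85, -1.225)  len=1.0472
  (v2,v7,v6) [-++] → (0.3376, 0.85, 0.284234)–(0.3376, 0.85, -1.225)  len=1.5092

Chained into 1 loop(s):
  loop 1: 8 segments, perimeter = 8.3000
Total perimeter = 8.300


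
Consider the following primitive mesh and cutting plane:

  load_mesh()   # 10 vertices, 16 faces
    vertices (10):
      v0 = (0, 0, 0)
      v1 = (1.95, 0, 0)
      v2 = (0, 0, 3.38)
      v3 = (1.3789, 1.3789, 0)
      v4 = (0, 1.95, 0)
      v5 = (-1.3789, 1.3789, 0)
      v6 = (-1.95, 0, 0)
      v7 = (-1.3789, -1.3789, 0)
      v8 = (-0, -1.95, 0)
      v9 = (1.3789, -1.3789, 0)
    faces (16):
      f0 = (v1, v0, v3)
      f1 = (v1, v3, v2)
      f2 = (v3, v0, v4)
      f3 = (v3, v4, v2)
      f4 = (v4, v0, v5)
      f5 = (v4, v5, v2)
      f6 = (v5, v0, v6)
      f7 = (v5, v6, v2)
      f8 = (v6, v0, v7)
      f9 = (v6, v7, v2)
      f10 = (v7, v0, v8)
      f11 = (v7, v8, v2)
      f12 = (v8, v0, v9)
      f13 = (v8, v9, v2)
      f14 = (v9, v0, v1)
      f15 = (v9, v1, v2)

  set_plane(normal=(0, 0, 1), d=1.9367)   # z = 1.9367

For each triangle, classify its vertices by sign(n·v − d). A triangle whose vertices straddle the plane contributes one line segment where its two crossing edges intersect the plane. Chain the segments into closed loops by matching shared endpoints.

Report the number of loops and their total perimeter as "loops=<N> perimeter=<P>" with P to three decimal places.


Straddling triangles (8 of 16):
  (v1,v3,v2) [--+] → (0.588807, 0.588807, 1.9367)–(0.832673, 0, 1.9367)  len=0.6373
  (v3,v4,v2) [--+] → (0, 0.832673, 1.9367)–(0.588807, 0.588807, 1.9367)  len=0.6373
  (v4,v5,v2) [--+] → (-0.588807, 0.588807, 1.9367)–(0, 0.832673, 1.9367)  len=0.6373
  (v5,v6,v2) [--+] → (-0.832673, 0, 1.9367)–(-0.588807, 0.588807, 1.9367)  len=0.6373
  (v6,v7,v2) [--+] → (-0.588807, -0.588807, 1.9367)–(-0.832673, 0, 1.9367)  len=0.6373
  (v7,v8,v2) [--+] → (0, -0.832673, 1.9367)–(-0.588807, -0.588807, 1.9367)  len=0.6373
  (v8,v9,v2) [--+] → (0.588807, -0.588807, 1.9367)–(0, -0.832673, 1.9367)  len=0.6373
  (v9,v1,v2) [--+] → (0.832673, 0, 1.9367)–(0.588807, -0.588807, 1.9367)  len=0.6373

Chained into 1 loop(s):
  loop 1: 8 segments, perimeter = 5.0985
Total perimeter = 5.098

loops=1 perimeter=5.098


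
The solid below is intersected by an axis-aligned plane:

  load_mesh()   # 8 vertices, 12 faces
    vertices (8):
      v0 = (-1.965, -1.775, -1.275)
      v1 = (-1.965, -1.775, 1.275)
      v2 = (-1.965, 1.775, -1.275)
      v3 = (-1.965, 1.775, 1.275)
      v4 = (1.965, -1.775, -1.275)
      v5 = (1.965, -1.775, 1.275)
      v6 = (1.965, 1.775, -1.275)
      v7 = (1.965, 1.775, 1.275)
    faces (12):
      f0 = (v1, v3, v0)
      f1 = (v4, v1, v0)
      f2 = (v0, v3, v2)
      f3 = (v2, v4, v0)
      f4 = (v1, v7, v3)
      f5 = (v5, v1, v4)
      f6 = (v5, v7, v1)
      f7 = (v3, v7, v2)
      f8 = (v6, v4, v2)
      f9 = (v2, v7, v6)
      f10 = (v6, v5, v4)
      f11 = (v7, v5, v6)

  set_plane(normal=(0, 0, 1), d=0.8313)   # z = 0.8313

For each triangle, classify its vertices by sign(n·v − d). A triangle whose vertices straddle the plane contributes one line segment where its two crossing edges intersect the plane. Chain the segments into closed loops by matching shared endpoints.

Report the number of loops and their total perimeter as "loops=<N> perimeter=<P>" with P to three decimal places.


loops=1 perimeter=14.960

Straddling triangles (8 of 12):
  (v1,v3,v0) [++-] → (-1.965, 1.1573, 0.8313)–(-1.965, -1.775, 0.8313)  len=2.9323
  (v4,v1,v0) [-+-] → (-1.28118, -1.775, 0.8313)–(-1.965, -1.775, 0.8313)  len=0.6838
  (v0,v3,v2) [-+-] → (-1.965, 1.1573, 0.8313)–(-1.965, 1.775, 0.8313)  len=0.6177
  (v5,v1,v4) [++-] → (-1.28118, -1.775, 0.8313)–(1.965, -1.775, 0.8313)  len=3.2462
  (v3,v7,v2) [++-] → (1.28118, 1.775, 0.8313)–(-1.965, 1.775, 0.8313)  len=3.2462
  (v2,v7,v6) [-+-] → (1.28118, 1.775, 0.8313)–(1.965, 1.775, 0.8313)  len=0.6838
  (v6,v5,v4) [-+-] → (1.965, -1.1573, 0.8313)–(1.965, -1.775, 0.8313)  len=0.6177
  (v7,v5,v6) [++-] → (1.965, -1.1573, 0.8313)–(1.965, 1.775, 0.8313)  len=2.9323

Chained into 1 loop(s):
  loop 1: 8 segments, perimeter = 14.9600
Total perimeter = 14.960


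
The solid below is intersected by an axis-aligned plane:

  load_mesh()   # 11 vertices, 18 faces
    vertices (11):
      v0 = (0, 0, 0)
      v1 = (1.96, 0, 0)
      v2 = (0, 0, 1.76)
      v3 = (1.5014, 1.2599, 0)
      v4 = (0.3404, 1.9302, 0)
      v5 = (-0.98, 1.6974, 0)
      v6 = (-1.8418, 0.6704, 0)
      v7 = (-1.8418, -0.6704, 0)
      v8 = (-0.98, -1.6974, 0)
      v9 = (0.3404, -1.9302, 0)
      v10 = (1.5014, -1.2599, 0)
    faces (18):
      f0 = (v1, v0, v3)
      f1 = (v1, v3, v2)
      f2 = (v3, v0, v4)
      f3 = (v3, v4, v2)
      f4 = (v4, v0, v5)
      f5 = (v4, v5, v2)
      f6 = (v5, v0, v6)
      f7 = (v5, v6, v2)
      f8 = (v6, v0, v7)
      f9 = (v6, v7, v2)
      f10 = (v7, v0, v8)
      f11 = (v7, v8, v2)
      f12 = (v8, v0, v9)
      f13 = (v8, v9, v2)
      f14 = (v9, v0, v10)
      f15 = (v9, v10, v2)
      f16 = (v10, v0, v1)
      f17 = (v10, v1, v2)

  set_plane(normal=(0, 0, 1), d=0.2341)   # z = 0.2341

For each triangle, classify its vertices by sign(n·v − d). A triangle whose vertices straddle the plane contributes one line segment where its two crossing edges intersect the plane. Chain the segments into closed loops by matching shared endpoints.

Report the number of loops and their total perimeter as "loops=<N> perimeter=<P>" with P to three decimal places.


Straddling triangles (9 of 18):
  (v1,v3,v2) [--+] → (1.3017, 1.09232, 0.2341)–(1.6993, 0, 0.2341)  len=1.1624
  (v3,v4,v2) [--+] → (0.295123, 1.67346, 0.2341)–(1.3017, 1.09232, 0.2341)  len=1.1623
  (v4,v5,v2) [--+] → (-0.849649, 1.47163, 0.2341)–(0.295123, 1.67346, 0.2341)  len=1.1624
  (v5,v6,v2) [--+] → (-1.59682, 0.581229, 0.2341)–(-0.849649, 1.47163, 0.2341)  len=1.1624
  (v6,v7,v2) [--+] → (-1.59682, -0.581229, 0.2341)–(-1.59682, 0.581229, 0.2341)  len=1.1625
  (v7,v8,v2) [--+] → (-0.849649, -1.47163, 0.2341)–(-1.59682, -0.581229, 0.2341)  len=1.1624
  (v8,v9,v2) [--+] → (0.295123, -1.67346, 0.2341)–(-0.849649, -1.47163, 0.2341)  len=1.1624
  (v9,v10,v2) [--+] → (1.3017, -1.09232, 0.2341)–(0.295123, -1.67346, 0.2341)  len=1.1623
  (v10,v1,v2) [--+] → (1.6993, 0, 0.2341)–(1.3017, -1.09232, 0.2341)  len=1.1624

Chained into 1 loop(s):
  loop 1: 9 segments, perimeter = 10.4615
Total perimeter = 10.461

loops=1 perimeter=10.461


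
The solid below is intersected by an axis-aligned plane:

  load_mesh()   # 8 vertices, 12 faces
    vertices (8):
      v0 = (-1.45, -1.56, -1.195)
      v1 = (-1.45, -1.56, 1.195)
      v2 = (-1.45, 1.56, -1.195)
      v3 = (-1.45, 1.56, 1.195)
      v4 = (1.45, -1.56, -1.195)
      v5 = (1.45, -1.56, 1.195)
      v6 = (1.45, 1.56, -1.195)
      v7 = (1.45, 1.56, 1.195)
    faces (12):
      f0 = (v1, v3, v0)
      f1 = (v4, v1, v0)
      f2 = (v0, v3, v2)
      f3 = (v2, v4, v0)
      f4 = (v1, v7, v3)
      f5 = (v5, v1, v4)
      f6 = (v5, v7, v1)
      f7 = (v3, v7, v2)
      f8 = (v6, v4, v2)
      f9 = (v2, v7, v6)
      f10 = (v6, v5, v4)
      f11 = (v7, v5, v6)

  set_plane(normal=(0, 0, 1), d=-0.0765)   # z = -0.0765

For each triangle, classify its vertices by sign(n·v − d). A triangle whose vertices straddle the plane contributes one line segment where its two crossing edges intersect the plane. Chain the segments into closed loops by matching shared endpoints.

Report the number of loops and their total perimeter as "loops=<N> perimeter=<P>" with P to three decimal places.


loops=1 perimeter=12.040

Straddling triangles (8 of 12):
  (v1,v3,v0) [++-] → (-1.45, -0.0998661, -0.0765)–(-1.45, -1.56, -0.0765)  len=1.4601
  (v4,v1,v0) [-+-] → (0.0928243, -1.56, -0.0765)–(-1.45, -1.56, -0.0765)  len=1.5428
  (v0,v3,v2) [-+-] → (-1.45, -0.0998661, -0.0765)–(-1.45, 1.56, -0.0765)  len=1.6599
  (v5,v1,v4) [++-] → (0.0928243, -1.56, -0.0765)–(1.45, -1.56, -0.0765)  len=1.3572
  (v3,v7,v2) [++-] → (-0.0928243, 1.56, -0.0765)–(-1.45, 1.56, -0.0765)  len=1.3572
  (v2,v7,v6) [-+-] → (-0.0928243, 1.56, -0.0765)–(1.45, 1.56, -0.0765)  len=1.5428
  (v6,v5,v4) [-+-] → (1.45, 0.0998661, -0.0765)–(1.45, -1.56, -0.0765)  len=1.6599
  (v7,v5,v6) [++-] → (1.45, 0.0998661, -0.0765)–(1.45, 1.56, -0.0765)  len=1.4601

Chained into 1 loop(s):
  loop 1: 8 segments, perimeter = 12.0400
Total perimeter = 12.040


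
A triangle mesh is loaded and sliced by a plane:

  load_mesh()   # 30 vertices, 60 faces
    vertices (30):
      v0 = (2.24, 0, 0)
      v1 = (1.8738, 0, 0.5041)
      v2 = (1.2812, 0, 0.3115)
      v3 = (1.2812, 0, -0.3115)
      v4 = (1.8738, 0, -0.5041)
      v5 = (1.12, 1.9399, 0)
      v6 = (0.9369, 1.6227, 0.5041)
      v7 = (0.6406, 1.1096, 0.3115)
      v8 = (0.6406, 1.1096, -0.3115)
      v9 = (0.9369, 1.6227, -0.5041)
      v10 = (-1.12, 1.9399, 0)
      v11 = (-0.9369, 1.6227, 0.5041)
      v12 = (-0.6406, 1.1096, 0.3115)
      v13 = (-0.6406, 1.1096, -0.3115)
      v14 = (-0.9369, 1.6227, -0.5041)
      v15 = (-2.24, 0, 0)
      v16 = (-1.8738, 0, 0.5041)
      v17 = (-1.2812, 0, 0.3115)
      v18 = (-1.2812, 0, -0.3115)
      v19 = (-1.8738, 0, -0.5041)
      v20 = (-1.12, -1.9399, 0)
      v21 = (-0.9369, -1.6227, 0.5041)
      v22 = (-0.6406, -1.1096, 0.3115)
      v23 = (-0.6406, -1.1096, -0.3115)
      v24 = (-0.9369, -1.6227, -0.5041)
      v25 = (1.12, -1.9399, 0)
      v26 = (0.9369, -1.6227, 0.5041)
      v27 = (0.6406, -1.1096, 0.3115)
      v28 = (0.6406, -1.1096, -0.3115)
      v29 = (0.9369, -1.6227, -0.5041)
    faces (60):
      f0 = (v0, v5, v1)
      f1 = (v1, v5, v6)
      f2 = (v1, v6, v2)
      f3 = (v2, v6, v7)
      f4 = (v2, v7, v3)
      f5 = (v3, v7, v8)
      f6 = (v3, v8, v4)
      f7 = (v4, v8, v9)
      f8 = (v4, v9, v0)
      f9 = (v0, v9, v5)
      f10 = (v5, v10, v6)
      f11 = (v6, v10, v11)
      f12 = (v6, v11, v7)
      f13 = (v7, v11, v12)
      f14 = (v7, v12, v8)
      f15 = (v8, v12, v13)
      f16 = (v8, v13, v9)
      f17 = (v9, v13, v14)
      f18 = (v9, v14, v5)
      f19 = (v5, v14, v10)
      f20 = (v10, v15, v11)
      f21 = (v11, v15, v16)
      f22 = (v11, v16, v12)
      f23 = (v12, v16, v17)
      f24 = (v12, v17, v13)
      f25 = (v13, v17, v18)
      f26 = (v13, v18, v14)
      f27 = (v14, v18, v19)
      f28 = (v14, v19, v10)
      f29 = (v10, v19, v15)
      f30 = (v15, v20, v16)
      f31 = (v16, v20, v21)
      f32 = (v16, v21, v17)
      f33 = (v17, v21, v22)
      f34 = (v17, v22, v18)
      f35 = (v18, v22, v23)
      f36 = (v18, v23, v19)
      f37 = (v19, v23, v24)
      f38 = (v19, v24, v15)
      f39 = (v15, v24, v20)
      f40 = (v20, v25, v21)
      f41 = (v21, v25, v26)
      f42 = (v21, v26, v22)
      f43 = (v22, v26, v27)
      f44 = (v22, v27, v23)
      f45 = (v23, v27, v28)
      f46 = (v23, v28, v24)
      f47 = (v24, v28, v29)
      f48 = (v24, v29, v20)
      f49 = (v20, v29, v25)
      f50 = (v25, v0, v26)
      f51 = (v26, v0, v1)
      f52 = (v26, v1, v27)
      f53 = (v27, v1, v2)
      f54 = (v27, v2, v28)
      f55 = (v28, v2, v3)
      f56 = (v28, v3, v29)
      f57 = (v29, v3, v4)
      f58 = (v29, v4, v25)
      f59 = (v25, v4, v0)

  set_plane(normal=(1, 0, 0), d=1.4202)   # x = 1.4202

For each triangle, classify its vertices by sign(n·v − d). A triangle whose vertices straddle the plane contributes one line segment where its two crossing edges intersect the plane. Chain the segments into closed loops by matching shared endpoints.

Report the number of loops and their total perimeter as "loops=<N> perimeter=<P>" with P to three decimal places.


loops=1 perimeter=6.438

Straddling triangles (14 of 60):
  (v0,v5,v1) [+-+] → (1.4202, 1.41994, 0)–(1.4202, 1.16734, 0.200757)  len=0.3227
  (v1,v5,v6) [+--] → (1.4202, 1.16734, 0.200757)–(1.4202, 0.78563, 0.5041)  len=0.4876
  (v1,v6,v2) [+--] → (1.4202, 0.78563, 0.5041)–(1.4202, 0, 0.356676)  len=0.7993
  (v3,v8,v4) [--+] → (1.4202, 0.408137, -0.433257)–(1.4202, 0, -0.356676)  len=0.4153
  (v4,v8,v9) [+--] → (1.4202, 0.408137, -0.433257)–(1.4202, 0.78563, -0.5041)  len=0.3841
  (v4,v9,v0) [+-+] → (1.4202, 0.78563, -0.5041)–(1.4202, 1.02087, -0.317137)  len=0.3005
  (v0,v9,v5) [+--] → (1.4202, 1.02087, -0.317137)–(1.4202, 1.41994, 0)  len=0.5097
  (v25,v0,v26) [-+-] → (1.4202, -1.41994, 0)–(1.4202, -1.02087, 0.317137)  len=0.5097
  (v26,v0,v1) [-++] → (1.4202, -1.02087, 0.317137)–(1.4202, -0.78563, 0.5041)  len=0.3005
  (v26,v1,v27) [-+-] → (1.4202, -0.78563, 0.5041)–(1.4202, -0.408137, 0.433257)  len=0.3841
  (v27,v1,v2) [-+-] → (1.4202, -0.408137, 0.433257)–(1.4202, 0, 0.356676)  len=0.4153
  (v29,v3,v4) [--+] → (1.4202, 0, -0.356676)–(1.4202, -0.78563, -0.5041)  len=0.7993
  (v29,v4,v25) [-+-] → (1.4202, -0.78563, -0.5041)–(1.4202, -1.16734, -0.200757)  len=0.4876
  (v25,v4,v0) [-++] → (1.4202, -1.16734, -0.200757)–(1.4202, -1.41994, 0)  len=0.3227

Chained into 1 loop(s):
  loop 1: 14 segments, perimeter = 6.4383
Total perimeter = 6.438


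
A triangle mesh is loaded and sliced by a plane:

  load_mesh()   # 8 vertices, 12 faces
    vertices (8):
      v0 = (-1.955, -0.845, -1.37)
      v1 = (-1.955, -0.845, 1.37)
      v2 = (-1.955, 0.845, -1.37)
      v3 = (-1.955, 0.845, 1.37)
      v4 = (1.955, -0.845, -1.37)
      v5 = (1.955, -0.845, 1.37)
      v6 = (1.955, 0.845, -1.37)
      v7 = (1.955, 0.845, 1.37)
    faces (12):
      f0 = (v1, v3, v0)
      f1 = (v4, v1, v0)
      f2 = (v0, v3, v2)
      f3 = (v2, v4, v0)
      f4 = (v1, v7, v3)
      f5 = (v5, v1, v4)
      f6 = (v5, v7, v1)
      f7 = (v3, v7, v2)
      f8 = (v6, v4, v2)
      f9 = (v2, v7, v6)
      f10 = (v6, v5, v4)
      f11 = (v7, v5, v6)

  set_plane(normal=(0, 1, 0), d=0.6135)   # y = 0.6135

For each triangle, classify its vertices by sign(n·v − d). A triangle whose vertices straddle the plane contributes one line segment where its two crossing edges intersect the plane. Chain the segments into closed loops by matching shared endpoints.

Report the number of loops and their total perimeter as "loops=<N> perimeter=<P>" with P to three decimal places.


Straddling triangles (8 of 12):
  (v1,v3,v0) [-+-] → (-1.955, 0.6135, 1.37)–(-1.955, 0.6135, 0.994669)  len=0.3753
  (v0,v3,v2) [-++] → (-1.955, 0.6135, 0.994669)–(-1.955, 0.6135, -1.37)  len=2.3647
  (v2,v4,v0) [+--] → (-1.4194, 0.6135, -1.37)–(-1.955, 0.6135, -1.37)  len=0.5356
  (v1,v7,v3) [-++] → (1.4194, 0.6135, 1.37)–(-1.955, 0.6135, 1.37)  len=3.3744
  (v5,v7,v1) [-+-] → (1.955, 0.6135, 1.37)–(1.4194, 0.6135, 1.37)  len=0.5356
  (v6,v4,v2) [+-+] → (1.955, 0.6135, -1.37)–(-1.4194, 0.6135, -1.37)  len=3.3744
  (v6,v5,v4) [+--] → (1.955, 0.6135, -0.994669)–(1.955, 0.6135, -1.37)  len=0.3753
  (v7,v5,v6) [+-+] → (1.955, 0.6135, 1.37)–(1.955, 0.6135, -0.994669)  len=2.3647

Chained into 1 loop(s):
  loop 1: 8 segments, perimeter = 13.3000
Total perimeter = 13.300

loops=1 perimeter=13.300


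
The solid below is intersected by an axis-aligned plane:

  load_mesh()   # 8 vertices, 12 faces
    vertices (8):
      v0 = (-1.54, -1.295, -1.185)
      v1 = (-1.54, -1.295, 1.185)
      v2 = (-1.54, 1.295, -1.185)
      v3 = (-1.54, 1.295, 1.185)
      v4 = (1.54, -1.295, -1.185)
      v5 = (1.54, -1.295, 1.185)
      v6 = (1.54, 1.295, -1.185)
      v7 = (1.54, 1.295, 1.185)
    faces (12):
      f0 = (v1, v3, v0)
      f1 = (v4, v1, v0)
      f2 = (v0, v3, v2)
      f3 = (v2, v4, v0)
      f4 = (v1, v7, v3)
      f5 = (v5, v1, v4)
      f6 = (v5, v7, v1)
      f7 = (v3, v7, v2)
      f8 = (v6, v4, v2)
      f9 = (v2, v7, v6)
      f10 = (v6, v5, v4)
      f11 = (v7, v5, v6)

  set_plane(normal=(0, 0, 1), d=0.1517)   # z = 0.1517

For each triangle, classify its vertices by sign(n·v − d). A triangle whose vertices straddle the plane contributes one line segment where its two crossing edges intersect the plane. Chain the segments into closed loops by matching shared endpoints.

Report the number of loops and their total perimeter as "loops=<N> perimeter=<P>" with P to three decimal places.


Straddling triangles (8 of 12):
  (v1,v3,v0) [++-] → (-1.54, 0.165782, 0.1517)–(-1.54, -1.295, 0.1517)  len=1.4608
  (v4,v1,v0) [-+-] → (-0.197146, -1.295, 0.1517)–(-1.54, -1.295, 0.1517)  len=1.3429
  (v0,v3,v2) [-+-] → (-1.54, 0.165782, 0.1517)–(-1.54, 1.295, 0.1517)  len=1.1292
  (v5,v1,v4) [++-] → (-0.197146, -1.295, 0.1517)–(1.54, -1.295, 0.1517)  len=1.7371
  (v3,v7,v2) [++-] → (0.197146, 1.295, 0.1517)–(-1.54, 1.295, 0.1517)  len=1.7371
  (v2,v7,v6) [-+-] → (0.197146, 1.295, 0.1517)–(1.54, 1.295, 0.1517)  len=1.3429
  (v6,v5,v4) [-+-] → (1.54, -0.165782, 0.1517)–(1.54, -1.295, 0.1517)  len=1.1292
  (v7,v5,v6) [++-] → (1.54, -0.165782, 0.1517)–(1.54, 1.295, 0.1517)  len=1.4608

Chained into 1 loop(s):
  loop 1: 8 segments, perimeter = 11.3400
Total perimeter = 11.340

loops=1 perimeter=11.340


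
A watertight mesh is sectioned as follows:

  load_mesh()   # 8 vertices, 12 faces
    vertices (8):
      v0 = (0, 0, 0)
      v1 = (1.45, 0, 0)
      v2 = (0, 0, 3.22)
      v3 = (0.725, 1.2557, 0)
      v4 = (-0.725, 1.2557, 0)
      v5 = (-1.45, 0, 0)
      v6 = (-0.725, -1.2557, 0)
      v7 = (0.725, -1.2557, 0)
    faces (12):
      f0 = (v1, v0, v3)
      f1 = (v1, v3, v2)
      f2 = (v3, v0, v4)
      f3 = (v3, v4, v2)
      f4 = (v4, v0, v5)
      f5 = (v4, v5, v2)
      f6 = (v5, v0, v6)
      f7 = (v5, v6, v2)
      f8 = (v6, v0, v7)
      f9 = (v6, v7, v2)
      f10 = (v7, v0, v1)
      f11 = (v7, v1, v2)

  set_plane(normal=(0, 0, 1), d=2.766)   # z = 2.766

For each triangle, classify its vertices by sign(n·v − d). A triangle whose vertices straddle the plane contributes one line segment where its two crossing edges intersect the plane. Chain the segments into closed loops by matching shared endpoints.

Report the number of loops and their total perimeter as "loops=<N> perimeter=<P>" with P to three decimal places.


Straddling triangles (6 of 12):
  (v1,v3,v2) [--+] → (0.10222, 0.177046, 2.766)–(0.204441, 0, 2.766)  len=0.2044
  (v3,v4,v2) [--+] → (-0.10222, 0.177046, 2.766)–(0.10222, 0.177046, 2.766)  len=0.2044
  (v4,v5,v2) [--+] → (-0.204441, 0, 2.766)–(-0.10222, 0.177046, 2.766)  len=0.2044
  (v5,v6,v2) [--+] → (-0.10222, -0.177046, 2.766)–(-0.204441, 0, 2.766)  len=0.2044
  (v6,v7,v2) [--+] → (0.10222, -0.177046, 2.766)–(-0.10222, -0.177046, 2.766)  len=0.2044
  (v7,v1,v2) [--+] → (0.204441, 0, 2.766)–(0.10222, -0.177046, 2.766)  len=0.2044

Chained into 1 loop(s):
  loop 1: 6 segments, perimeter = 1.2266
Total perimeter = 1.227

loops=1 perimeter=1.227


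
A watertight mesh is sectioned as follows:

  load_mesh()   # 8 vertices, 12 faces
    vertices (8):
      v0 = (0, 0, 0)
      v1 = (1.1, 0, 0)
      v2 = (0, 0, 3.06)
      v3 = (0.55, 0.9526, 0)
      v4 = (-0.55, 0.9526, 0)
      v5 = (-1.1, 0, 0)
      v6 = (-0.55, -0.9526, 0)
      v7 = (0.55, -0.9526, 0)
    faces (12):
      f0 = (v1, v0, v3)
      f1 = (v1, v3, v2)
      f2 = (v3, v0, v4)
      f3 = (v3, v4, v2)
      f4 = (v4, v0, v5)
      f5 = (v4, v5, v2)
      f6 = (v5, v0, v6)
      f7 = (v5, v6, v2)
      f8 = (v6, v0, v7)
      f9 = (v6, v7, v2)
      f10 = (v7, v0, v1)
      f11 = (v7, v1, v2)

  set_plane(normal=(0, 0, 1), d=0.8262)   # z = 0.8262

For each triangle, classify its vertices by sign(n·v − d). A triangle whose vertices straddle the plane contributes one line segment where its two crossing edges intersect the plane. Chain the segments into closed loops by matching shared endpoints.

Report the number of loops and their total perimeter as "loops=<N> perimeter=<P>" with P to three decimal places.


Straddling triangles (6 of 12):
  (v1,v3,v2) [--+] → (0.4015, 0.695398, 0.8262)–(0.803, 0, 0.8262)  len=0.8030
  (v3,v4,v2) [--+] → (-0.4015, 0.695398, 0.8262)–(0.4015, 0.695398, 0.8262)  len=0.8030
  (v4,v5,v2) [--+] → (-0.803, 0, 0.8262)–(-0.4015, 0.695398, 0.8262)  len=0.8030
  (v5,v6,v2) [--+] → (-0.4015, -0.695398, 0.8262)–(-0.803, 0, 0.8262)  len=0.8030
  (v6,v7,v2) [--+] → (0.4015, -0.695398, 0.8262)–(-0.4015, -0.695398, 0.8262)  len=0.8030
  (v7,v1,v2) [--+] → (0.803, 0, 0.8262)–(0.4015, -0.695398, 0.8262)  len=0.8030

Chained into 1 loop(s):
  loop 1: 6 segments, perimeter = 4.8179
Total perimeter = 4.818

loops=1 perimeter=4.818


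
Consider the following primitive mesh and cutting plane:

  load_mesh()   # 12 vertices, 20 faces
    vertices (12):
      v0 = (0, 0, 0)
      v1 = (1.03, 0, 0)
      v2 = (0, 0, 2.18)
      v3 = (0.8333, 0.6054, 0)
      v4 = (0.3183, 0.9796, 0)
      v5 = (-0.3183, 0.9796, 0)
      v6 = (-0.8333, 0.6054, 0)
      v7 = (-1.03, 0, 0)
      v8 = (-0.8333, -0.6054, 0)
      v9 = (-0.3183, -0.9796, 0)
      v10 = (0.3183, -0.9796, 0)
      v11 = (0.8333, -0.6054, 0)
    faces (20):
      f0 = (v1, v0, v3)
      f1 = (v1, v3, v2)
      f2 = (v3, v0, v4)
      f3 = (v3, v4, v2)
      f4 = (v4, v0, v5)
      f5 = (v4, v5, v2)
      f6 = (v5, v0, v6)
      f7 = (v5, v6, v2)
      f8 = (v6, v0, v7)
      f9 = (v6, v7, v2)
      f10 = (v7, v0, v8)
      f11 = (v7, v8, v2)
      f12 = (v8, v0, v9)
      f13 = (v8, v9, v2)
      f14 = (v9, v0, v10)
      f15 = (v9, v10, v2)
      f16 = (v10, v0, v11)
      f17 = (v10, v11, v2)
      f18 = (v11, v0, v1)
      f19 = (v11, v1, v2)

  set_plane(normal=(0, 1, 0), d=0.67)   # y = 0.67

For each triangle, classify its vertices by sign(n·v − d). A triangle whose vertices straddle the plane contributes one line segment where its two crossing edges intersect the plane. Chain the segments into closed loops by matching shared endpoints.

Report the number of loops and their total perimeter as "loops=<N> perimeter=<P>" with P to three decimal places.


Straddling triangles (6 of 20):
  (v3,v0,v4) [--+] → (0.217702, 0.67, 0)–(0.744393, 0.67, 0)  len=0.5267
  (v3,v4,v2) [-+-] → (0.744393, 0.67, 0)–(0.217702, 0.67, 0.688983)  len=0.8672
  (v4,v0,v5) [+-+] → (0.217702, 0.67, 0)–(-0.217702, 0.67, 0)  len=0.4354
  (v4,v5,v2) [++-] → (-0.217702, 0.67, 0.688983)–(0.217702, 0.67, 0.688983)  len=0.4354
  (v5,v0,v6) [+--] → (-0.217702, 0.67, 0)–(-0.744393, 0.67, 0)  len=0.5267
  (v5,v6,v2) [+--] → (-0.744393, 0.67, 0)–(-0.217702, 0.67, 0.688983)  len=0.8672

Chained into 1 loop(s):
  loop 1: 6 segments, perimeter = 3.6587
Total perimeter = 3.659

loops=1 perimeter=3.659
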